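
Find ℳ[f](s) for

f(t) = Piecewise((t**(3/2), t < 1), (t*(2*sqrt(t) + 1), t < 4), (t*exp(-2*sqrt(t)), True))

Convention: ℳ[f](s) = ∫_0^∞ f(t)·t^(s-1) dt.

the shared t-power comes off first: sqrt(t) on [0, 1); 2*sqrt(t) + 1 on [1, 4); exp(-2*sqrt(t)) on [4, ∞)
invert the power substitution to get t on [0, 1); 2*t + 1 on [1, 2); exp(-2*t) on [2, ∞)
f breaks at 1, 4 into 3 integrals to sum
on [0, 1) integrate f = t**(3/2) against the kernel
the [1, 4) slice contributes ∫ t*(2*sqrt(t) + 1)·t^(s-1) dt
the [4, ∞) slice contributes ∫ t*exp(-2*sqrt(t))·t^(s-1) dt

(80*2**(4*s)*(s + 1) + 8*2**(4*s) - 8*2**(2*s)*(s + 1) - 2*2**(2*s) + (s + 1)*(2*s + 3)*uppergamma(2*s + 2, 4))/(2*2**(2*s)*(s + 1)*(2*s + 3))
  Re(s) > -3/2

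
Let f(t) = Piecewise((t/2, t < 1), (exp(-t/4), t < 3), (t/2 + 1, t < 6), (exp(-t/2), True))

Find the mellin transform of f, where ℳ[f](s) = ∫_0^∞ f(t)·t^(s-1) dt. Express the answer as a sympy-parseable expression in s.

peel off the common scale on t: t on [0, 1/2); exp(-t/2) on [1/2, 3/2); t + 1 on [3/2, 3); …
treat the 4 regions marked off by 1, 3, 6 separately and sum
segment 0 to 1 holds t/2; add its integral
between 1 and 3 the integrand is exp(-t/4)·t^(s-1)
on [3, 6): add ∫ (t/2 + 1)·t^(s-1) dt
∫ exp(-t/2)·t^(s-1) over [6, ∞)

(2*2**s*s*(s + 1)*uppergamma(s, 3) - 5*3**s*s - 2*3**s + 2*4**s*s*(s + 1)*uppergamma(s, 1/4) - 2*4**s*s*(s + 1)*uppergamma(s, 3/4) + 8*6**s*s + 2*6**s + s)/(2*s*(s + 1))
  Re(s) > -1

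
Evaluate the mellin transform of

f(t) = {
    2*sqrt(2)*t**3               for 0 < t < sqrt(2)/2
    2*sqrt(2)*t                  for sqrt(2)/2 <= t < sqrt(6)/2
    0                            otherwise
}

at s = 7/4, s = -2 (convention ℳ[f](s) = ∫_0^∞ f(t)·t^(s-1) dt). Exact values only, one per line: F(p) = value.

back out the power substitution: 2*sqrt(2)*t**(3/2) on [0, 1/2); 2*sqrt(2)*sqrt(t) on [1/2, 3/2)
the common scale on t comes off first: t**(3/2) on [0, 1); 2*sqrt(t) on [1, 3)
treat the 2 regions marked off by sqrt(2)/2 separately and sum
∫ over [0, sqrt(2)/2) of 2*sqrt(2)*t**3·t^(s-1) joins the sum
piece [sqrt(2)/2, sqrt(6)/2): integrate 2*sqrt(2)*t against the kernel

F(7/4) = 6*2**(1/8)*(-9 + 38*3**(3/8))/209
F(-2) = 6 - 4*sqrt(3)/3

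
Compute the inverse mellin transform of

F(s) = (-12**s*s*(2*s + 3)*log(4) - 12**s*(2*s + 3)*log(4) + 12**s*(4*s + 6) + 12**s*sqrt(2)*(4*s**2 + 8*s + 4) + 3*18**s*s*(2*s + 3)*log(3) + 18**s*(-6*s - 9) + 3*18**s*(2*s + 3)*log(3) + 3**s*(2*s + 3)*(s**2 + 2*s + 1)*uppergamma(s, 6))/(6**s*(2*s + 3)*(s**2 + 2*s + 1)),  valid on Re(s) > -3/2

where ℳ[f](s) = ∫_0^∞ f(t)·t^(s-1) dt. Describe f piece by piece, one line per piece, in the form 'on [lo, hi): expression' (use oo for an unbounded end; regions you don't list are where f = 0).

split f at 2, 3: ℳ[f](s) collects 3 kernel integrals
segment [0, 2) carries t**(3/2); integrate it
[2, 3) adds the kernel integral of t*log(t)
segment 3 to ∞ holds exp(-2*t); add its integral

on [0, 2): t**(3/2)
on [2, 3): t*log(t)
on [3, oo): exp(-2*t)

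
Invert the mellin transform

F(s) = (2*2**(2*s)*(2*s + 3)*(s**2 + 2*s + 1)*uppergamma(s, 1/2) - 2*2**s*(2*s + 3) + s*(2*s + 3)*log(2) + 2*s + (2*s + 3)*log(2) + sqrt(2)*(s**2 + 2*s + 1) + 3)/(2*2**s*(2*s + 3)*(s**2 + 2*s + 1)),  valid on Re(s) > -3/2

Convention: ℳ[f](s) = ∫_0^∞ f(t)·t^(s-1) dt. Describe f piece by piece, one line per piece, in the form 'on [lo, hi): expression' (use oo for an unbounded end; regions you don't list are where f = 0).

split f at 1/2, 1: ℳ[f](s) collects 3 kernel integrals
segment [0, 1/2) carries t**(3/2); integrate it
segment 1/2 to 1 holds t*log(t); add its integral
for t in [1, ∞): the term is ∫ exp(-t/2)·t^(s-1)

on [0, 1/2): t**(3/2)
on [1/2, 1): t*log(t)
on [1, oo): exp(-t/2)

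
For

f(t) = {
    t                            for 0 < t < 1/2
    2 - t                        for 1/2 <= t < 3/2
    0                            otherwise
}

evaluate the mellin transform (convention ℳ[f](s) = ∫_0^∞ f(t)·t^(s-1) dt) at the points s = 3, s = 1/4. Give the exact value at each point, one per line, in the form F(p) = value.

F(3) = 179/192
F(1/4) = 2**(3/4)*(-18 + 17*3**(1/4))/5

the 2 pieces separated at 1/2 each add one integral
piece [0, 1/2): integrate t against the kernel
for t in [1/2, 3/2): the term is ∫ (2 - t)·t^(s-1)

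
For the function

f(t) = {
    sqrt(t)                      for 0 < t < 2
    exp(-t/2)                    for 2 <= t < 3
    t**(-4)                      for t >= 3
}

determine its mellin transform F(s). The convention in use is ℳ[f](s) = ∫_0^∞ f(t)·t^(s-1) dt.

(2**s*(s - 4)*(2*s + 1)*uppergamma(s, 1) - 2**s*(s - 4)*(2*s + 1)*uppergamma(s, 3/2) + 2*2**(s + 1/2)*(s - 4) - 3**s*(2*s + 1)/81)/((s - 4)*(2*s + 1))
  -1/2 < Re(s) < 4

decompose at 2, 3; ℳ[f](s) sums the 3 pieces' integrals
for t in [0, 2): the term is ∫ sqrt(t)·t^(s-1)
segment [2, 3) carries exp(-t/2); integrate it
piece [3, ∞): integrate t**(-4) against the kernel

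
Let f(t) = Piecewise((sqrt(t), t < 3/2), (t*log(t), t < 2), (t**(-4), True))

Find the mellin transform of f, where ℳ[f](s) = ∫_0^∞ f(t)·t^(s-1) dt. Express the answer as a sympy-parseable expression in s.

integrate the 3 segments split at 3/2, 2, then add the results
piece [0, 3/2): integrate sqrt(t) against the kernel
segment 3/2 to 2 holds t*log(t); add its integral
the [2, ∞) slice contributes ∫ t**(-4)·t^(s-1) dt

(-32*2**(2*s)*(s - 4)*(2*s + 1) + 3**s*s*(s - 4)*(2*s + 1)*(-24*log(3) + 24*log(2)) + 3**s*(s - 4)*(2*s + 1)*(-24*log(3) + 24*log(2)) + 24*3**s*(s - 4)*(2*s + 1) + 16*3**s*sqrt(6)*(s - 4)*(s**2 + 2*s + 1) + 32*4**s*s*(s - 4)*(2*s + 1)*log(2) + 32*4**s*(s - 4)*(2*s + 1)*log(2) - 4**s*(2*s + 1)*(s**2 + 2*s + 1))/(16*2**s*(s - 4)*(2*s + 1)*(s**2 + 2*s + 1))
  -1/2 < Re(s) < 4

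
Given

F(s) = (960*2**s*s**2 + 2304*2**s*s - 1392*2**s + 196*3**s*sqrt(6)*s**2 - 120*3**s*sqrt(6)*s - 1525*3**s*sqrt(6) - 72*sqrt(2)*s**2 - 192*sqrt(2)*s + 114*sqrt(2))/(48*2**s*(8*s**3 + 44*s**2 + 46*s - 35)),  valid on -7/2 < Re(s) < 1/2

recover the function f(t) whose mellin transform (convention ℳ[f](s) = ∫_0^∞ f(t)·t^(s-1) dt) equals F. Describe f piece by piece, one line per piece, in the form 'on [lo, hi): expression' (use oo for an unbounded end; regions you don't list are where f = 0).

on [0, 1/2): t**(7/2)
on [1/2, 1): t**(5/2)*(2*t + 1)
on [1, 3/2): t**(7/2)/2
on [3/2, oo): 1/sqrt(t)

strip the shared t-power: t**(3/2) on [0, 1/2); sqrt(t)*(2*t + 1) on [1/2, 1); t**(3/2)/2 on [1, 3/2); …
peel off the shared t-power: t on [0, 1/2); 2*t + 1 on [1/2, 1); t/2 on [1, 3/2); …
f breaks at 1/2, 1, 3/2 into 4 integrals to sum
∫ over [0, 1/2) of t**(7/2)·t^(s-1) joins the sum
over [1/2, 1), the kernel integral of t**(5/2)*(2*t + 1) enters the sum
piece [1, 3/2): integrate t**(7/2)/2 against the kernel
segment 3/2 to ∞ holds 1/sqrt(t); add its integral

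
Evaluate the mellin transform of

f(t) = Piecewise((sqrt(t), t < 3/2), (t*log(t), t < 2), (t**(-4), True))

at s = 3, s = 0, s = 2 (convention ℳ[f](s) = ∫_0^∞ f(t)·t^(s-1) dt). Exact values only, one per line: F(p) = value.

F(3) = -81*log(3)/64 - 47/256 + 27*sqrt(6)/56 + 337*log(2)/64
F(0) = -31/64 + log(8*sqrt(6)/9) + sqrt(6)
F(2) = -9*log(3)/8 - 7/18 + 9*sqrt(6)/20 + 91*log(2)/24

the 3 pieces separated at 3/2, 2 each add one integral
between 0 and 3/2 the integrand is sqrt(t)·t^(s-1)
∫ over [3/2, 2) of t*log(t)·t^(s-1) joins the sum
for t in [2, ∞): the term is ∫ t**(-4)·t^(s-1)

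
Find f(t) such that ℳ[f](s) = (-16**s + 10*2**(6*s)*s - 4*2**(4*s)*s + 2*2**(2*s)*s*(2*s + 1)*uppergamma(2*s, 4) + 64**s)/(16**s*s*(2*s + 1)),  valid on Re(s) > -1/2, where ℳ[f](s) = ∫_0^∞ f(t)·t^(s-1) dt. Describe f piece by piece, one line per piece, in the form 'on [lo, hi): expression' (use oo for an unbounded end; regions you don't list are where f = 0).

invert the power substitution to get t on [0, 1); 2*t + 1 on [1, 2); exp(-2*t) on [2, ∞)
summing 3 kernel integrals split by 1, 4 yields ℳ[f](s)
over [0, 1), the kernel integral of sqrt(t) enters the sum
segment [1, 4) carries (2*sqrt(t) + 1); integrate it
∫ exp(-2*sqrt(t))·t^(s-1) over [4, ∞)

on [0, 1): sqrt(t)
on [1, 4): 2*sqrt(t) + 1
on [4, oo): exp(-2*sqrt(t))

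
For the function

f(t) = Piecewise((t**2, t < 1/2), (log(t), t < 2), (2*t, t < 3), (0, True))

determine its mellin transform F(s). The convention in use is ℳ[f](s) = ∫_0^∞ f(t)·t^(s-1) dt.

(-16*2**(2*s)*s**2*(s + 2) + 4*2**(2*s)*s*(s + 1)*(s + 2)*log(2) - 4*2**(2*s)*(s + 1)*(s + 2) + 24*6**s*s**2*(s + 2) + s**2*(s + 1) + 4*s*(s + 1)*(s + 2)*log(2) + 4*(s + 1)*(s + 2))/(4*2**s*s**2*(s + 1)*(s + 2))
  Re(s) > -2

f breaks at 1/2, 2 into 3 integrals to sum
segment [0, 1/2) carries t**2; integrate it
on [1/2, 2) integrate f = log(t) against the kernel
∫ over [2, 3) of 2*t·t^(s-1) joins the sum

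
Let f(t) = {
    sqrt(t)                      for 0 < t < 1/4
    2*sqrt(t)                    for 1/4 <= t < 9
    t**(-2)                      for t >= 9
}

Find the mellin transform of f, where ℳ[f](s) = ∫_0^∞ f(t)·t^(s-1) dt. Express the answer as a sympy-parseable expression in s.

undo the power substitution: t on [0, 1/2); 2*t on [1/2, 3); t**(-4) on [3, ∞)
split f at 1/4, 9: ℳ[f](s) collects 3 kernel integrals
piece [0, 1/4): integrate sqrt(t) against the kernel
∫ over [1/4, 9) of 2*sqrt(t)·t^(s-1) joins the sum
∫ t**(-2)·t^(s-1) over [9, ∞)

(-36**s*(2*s + 1) + 972*6**(2*s)*(s - 2) - 81*s + 162)/(81*4**s*(s - 2)*(2*s + 1))
  -1/2 < Re(s) < 2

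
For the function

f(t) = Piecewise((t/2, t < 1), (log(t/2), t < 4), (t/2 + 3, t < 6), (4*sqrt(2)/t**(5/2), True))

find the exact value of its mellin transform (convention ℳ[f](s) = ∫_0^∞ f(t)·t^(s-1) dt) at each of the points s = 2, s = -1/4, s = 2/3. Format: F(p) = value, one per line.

peel off the common scale on t: t on [0, 1/2); log(t) on [1/2, 2); t + 3 on [2, 3); …
cuts at 1, 4, 6: linearity sums the 4 kernel integrals
over [0, 1), the kernel integral of t/2 enters the sum
for t in [1, 4): the term is ∫ log(t/2)·t^(s-1)
segment [4, 6) carries (t/2 + 3); integrate it
segment [6, ∞) carries 4*sqrt(2)/t**(5/2); integrate it

F(2) = 8*sqrt(3)/3 + 17*log(2)/2 + 207/4
F(-1/4) = -4*6**(3/4)/3 - log(2**(2*sqrt(2) + 4)) - 10*sqrt(2)/3 + 2*2**(3/4)*3**(1/4)/297 + 50/3
F(2/3) = -159*2**(1/3)/10 + 2*2**(2/3)*3**(1/6)/33 + 3*log(2)/2 + 51/20 + 3*2**(1/3)*log(2) + 63*6**(2/3)/10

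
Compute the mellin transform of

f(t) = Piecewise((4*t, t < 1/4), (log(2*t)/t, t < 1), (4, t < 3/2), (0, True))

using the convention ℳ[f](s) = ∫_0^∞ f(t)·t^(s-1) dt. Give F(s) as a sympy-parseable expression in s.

the shared t-power comes off first: 4*t**2 on [0, 1/4); log(2*t) on [1/4, 1); 4*t on [1, 3/2)
the common scale on t comes off first: t**2 on [0, 1/2); log(t) on [1/2, 2); 2*t on [2, 3)
the 3 pieces separated at 1/4, 1 each add one integral
on [0, 1/4): add ∫ 4*t·t^(s-1) dt
between 1/4 and 1 the integrand is log(2*t)/t·t^(s-1)
piece [1, 3/2): integrate 4 against the kernel

(-4*2**(2*s)*(s - 1)**2*(s + 1) + 4**s*s*(s - 1)*(s + 1)*log(2) - 4**s*s*(s + 1) + 4*6**s*(s - 1)**2*(s + 1) + s*(s - 1)**2 + 4*s*(s - 1)*(s + 1)*log(2) + 4*s*(s + 1))/(4**s*s*(s - 1)**2*(s + 1))
  Re(s) > -1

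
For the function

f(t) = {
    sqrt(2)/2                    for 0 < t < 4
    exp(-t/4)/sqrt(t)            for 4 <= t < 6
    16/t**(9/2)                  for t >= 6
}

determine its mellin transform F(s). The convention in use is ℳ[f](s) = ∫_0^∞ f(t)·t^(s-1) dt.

undo the shared t-power: sqrt(2)/(2*sqrt(t)) on [0, 4); exp(-t/4)/t on [4, 6); 16/t**5 on [6, ∞)
invert the shared t-power to get sqrt(2)*sqrt(t)/2 on [0, 4); exp(-t/4) on [4, 6); 16/t**4 on [6, ∞)
peel off the common scale on t: sqrt(t) on [0, 2); exp(-t/2) on [2, 3); t**(-4) on [3, ∞)
cuts at 4, 6: linearity sums the 3 kernel integrals
on [0, 4): add ∫ sqrt(2)/2·t^(s-1) dt
segment 4 to 6 holds exp(-t/4)/sqrt(t); add its integral
for t in [6, ∞): the term is ∫ 16/t**(9/2)·t^(s-1)

2**(s - 3/2)*(2**(s + 1/2)*s*(2*s - 9)*uppergamma(s - 1/2, 1) - 2**(s + 1/2)*s*(2*s - 9)*uppergamma(s - 1/2, 3/2) + 2**(s + 1)*(486*s - 2187)/243 - 4*3**(s + 1/2)*s/243)/(s*(2*s - 9))
  0 < Re(s) < 9/2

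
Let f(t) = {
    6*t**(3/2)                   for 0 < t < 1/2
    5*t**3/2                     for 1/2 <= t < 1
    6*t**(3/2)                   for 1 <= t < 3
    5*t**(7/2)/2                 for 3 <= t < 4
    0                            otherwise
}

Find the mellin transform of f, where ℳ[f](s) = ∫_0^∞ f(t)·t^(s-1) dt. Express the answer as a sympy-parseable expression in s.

cuts at 1/2, 1, 3: linearity sums the 4 kernel integrals
for t in [0, 1/2): the term is ∫ 6*t**(3/2)·t^(s-1)
between 1/2 and 1 the integrand is 5*t**3/2·t^(s-1)
segment 1 to 3 holds 6*t**(3/2); add its integral
∫ over [3, 4) of 5*t**(7/2)/2·t^(s-1) joins the sum

(10240*2**(2*s)*(s + 3)*(2*s + 3) + 48*2**(1/2 - s)*(s + 3)*(2*s + 7) - 2160*3**(s + 1/2)*(s + 3)*(2*s + 3) + 576*3**(s + 1/2)*(s + 3)*(2*s + 7) - 192*(s + 3)*(2*s + 7) + 40*(2*s + 3)*(2*s + 7) - 5*(2*s + 3)*(2*s + 7)/2**s)/(16*(s + 3)*(2*s + 3)*(2*s + 7))
  Re(s) > -3/2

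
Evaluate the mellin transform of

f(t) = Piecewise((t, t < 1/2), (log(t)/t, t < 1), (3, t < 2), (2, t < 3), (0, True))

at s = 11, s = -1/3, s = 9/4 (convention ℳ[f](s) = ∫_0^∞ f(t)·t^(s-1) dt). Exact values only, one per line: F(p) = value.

F(11) = log(2)/10240 + 437869228439/13516800
F(-1/3) = 2**(1/3)*(-32*6**(2/3) - 48*2**(1/3) - 48*log(2) + 60 + 135*2**(2/3))/32
F(9/4) = 2**(3/4)*(-11544*2**(1/4) + 2340*log(2) + 2097 + 10400*sqrt(2) + 46800*6**(1/4))/11700

slice at 1/2, 1, 2, transform all 4 pieces, and sum them
∫ over [0, 1/2) of t·t^(s-1) joins the sum
between 1/2 and 1 the integrand is log(t)/t·t^(s-1)
on [1, 2): add ∫ 3·t^(s-1) dt
[2, 3) adds the kernel integral of 2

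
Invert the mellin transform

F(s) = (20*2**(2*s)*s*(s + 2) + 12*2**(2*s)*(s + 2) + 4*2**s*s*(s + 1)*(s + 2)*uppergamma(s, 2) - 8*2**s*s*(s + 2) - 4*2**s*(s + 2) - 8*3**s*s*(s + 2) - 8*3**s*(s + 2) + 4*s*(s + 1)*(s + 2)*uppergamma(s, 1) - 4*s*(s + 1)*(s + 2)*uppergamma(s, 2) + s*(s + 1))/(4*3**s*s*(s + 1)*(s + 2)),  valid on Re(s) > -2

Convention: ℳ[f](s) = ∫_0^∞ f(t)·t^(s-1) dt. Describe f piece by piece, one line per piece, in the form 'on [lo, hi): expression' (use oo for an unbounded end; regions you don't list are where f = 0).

on [0, 1/3): 9*t**2/4
on [1/3, 2/3): exp(-3*t)
on [2/3, 1): 3*t/2 + 1
on [1, 4/3): 3*t/2 + 3
on [4/3, oo): exp(-3*t/2)

strip the common scale on t: t**2 on [0, 1/2); exp(-2*t) on [1/2, 1); t + 1 on [1, 3/2); …
breakpoints 1/3, 2/3, 1, 4/3: one integral from each of the 5 segments
over [0, 1/3), the kernel integral of 9*t**2/4 enters the sum
the [1/3, 2/3) slice contributes ∫ exp(-3*t)·t^(s-1) dt
segment 2/3 to 1 holds (3*t/2 + 1); add its integral
piece [1, 4/3): integrate (3*t/2 + 3) against the kernel
on [4/3, ∞): add ∫ exp(-3*t/2)·t^(s-1) dt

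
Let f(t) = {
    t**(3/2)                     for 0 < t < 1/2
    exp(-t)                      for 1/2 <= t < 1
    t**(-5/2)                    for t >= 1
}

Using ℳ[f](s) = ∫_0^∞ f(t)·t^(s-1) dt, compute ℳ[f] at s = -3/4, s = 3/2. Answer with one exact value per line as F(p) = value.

slice at 1/2, 1, transform all 3 pieces, and sum them
for t in [0, 1/2): the term is ∫ t**(3/2)·t^(s-1)
piece [1/2, 1): integrate exp(-t) against the kernel
∫ over [1, ∞) of t**(-5/2)·t^(s-1) joins the sum

F(-3/4) = -uppergamma(-3/4, 1) + 4/13 + uppergamma(-3/4, 1/2) + 2*2**(1/4)/3
F(3/2) = -exp(-1) - sqrt(pi)*erfc(1)/2 + sqrt(pi)*erfc(sqrt(2)/2)/2 + sqrt(2)*exp(-1/2)/2 + 25/24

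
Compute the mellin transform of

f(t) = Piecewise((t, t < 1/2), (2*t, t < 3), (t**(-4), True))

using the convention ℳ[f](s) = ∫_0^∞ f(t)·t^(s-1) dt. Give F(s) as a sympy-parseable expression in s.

(970*6**s*s - 3890*6**s - 81*s + 324)/(162*2**s*(s**2 - 3*s - 4))
  -1 < Re(s) < 4

split f at 1/2, 3: ℳ[f](s) collects 3 kernel integrals
the [0, 1/2) slice contributes ∫ t·t^(s-1) dt
on [1/2, 3): add ∫ 2*t·t^(s-1) dt
piece [3, ∞): integrate t**(-4) against the kernel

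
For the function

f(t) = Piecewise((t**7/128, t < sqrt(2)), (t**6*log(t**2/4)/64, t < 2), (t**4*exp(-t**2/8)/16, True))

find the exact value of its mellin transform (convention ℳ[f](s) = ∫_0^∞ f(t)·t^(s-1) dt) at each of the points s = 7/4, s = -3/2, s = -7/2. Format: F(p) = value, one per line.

back out the common scale on t: t**7 on [0, sqrt(2)/2); t**6*log(t**2) on [sqrt(2)/2, 1); t**4*exp(-t**2/2) on [1, ∞)
peel off the power substitution: t**(7/2) on [0, 1/2); t**3*log(t) on [1/2, 1); t**2*exp(-t/2) on [1, ∞)
undo the shared t-power: t**(3/2) on [0, 1/2); t*log(t) on [1/2, 1); exp(-t/2) on [1, ∞)
split f at sqrt(2), 2: ℳ[f](s) collects 3 kernel integrals
on [0, sqrt(2)) integrate f = t**7/128 against the kernel
segment sqrt(2) to 2 holds t**6*log(t**2/4)/64; add its integral
over [2, ∞), the kernel integral of t**4*exp(-t**2/8)/16 enters the sum

F(7/4) = 2**(7/8)*(-4480*2**(7/8) + 560 + 961*sqrt(2) + 2170*log(2) + 538160*2**(3/4)*uppergamma(23/8, 1/2))/134540
F(-3/2) = 2**(1/4)*(-352*2**(1/4) + 88 + 81*sqrt(2) + 198*log(2) + 3564*sqrt(2)*uppergamma(5/4, 1/2))/14256
F(-7/2) = 2**(1/4)*(-112*2**(1/4) + 25*sqrt(2) + 70*log(2) + 56 + 175*sqrt(2)*uppergamma(1/4, 1/2))/5600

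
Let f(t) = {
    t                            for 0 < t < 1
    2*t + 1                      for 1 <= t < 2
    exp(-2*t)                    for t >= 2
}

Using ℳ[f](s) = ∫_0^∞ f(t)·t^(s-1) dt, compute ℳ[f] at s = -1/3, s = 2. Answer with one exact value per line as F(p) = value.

breakpoints 1, 2: one integral from each of the 3 segments
segment 0 to 1 holds t; add its integral
segment 1 to 2 holds (2*t + 1); add its integral
for t in [2, ∞): the term is ∫ exp(-2*t)·t^(s-1)

F(-1/3) = 2**(1/3)*uppergamma(-1/3, 4) + 3/2 + 3*2**(2/3)/2
F(2) = 5*exp(-4)/4 + 13/2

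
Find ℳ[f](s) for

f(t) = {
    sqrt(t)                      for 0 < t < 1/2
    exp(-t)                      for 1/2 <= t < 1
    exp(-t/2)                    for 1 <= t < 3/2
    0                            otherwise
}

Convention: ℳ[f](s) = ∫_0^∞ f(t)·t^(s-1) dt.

along the cuts 1/2, 1, ℳ[f](s) splits into 3 integrals
on [0, 1/2) integrate f = sqrt(t) against the kernel
on [1/2, 1) integrate f = exp(-t) against the kernel
segment [1, 3/2) carries exp(-t/2); integrate it

(2**s*(2*s + 1)*uppergamma(s, 1/2) - 2**s*(2*s + 1)*uppergamma(s, 1) + 4**s*(2*s + 1)*uppergamma(s, 1/2) - 4**s*(2*s + 1)*uppergamma(s, 3/4) + sqrt(2))/(2**s*(2*s + 1))
  Re(s) > -1/2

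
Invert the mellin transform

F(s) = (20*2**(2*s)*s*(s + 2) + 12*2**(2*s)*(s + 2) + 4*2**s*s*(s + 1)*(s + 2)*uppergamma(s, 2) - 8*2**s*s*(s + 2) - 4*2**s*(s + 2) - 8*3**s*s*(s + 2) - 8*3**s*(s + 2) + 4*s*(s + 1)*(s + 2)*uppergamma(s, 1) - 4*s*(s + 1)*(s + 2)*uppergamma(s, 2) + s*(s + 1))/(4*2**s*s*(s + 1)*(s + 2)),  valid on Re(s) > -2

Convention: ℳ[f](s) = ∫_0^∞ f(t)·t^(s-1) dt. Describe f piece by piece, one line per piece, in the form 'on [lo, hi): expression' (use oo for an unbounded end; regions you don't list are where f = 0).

integrate the 5 segments split at 1/2, 1, 3/2, 2, then add the results
∫ t**2·t^(s-1) over [0, 1/2)
on [1/2, 1): add ∫ exp(-2*t)·t^(s-1) dt
[1, 3/2) adds the kernel integral of (t + 1)
[3/2, 2) adds the kernel integral of (t + 3)
on [2, ∞): add ∫ exp(-t)·t^(s-1) dt

on [0, 1/2): t**2
on [1/2, 1): exp(-2*t)
on [1, 3/2): t + 1
on [3/2, 2): t + 3
on [2, oo): exp(-t)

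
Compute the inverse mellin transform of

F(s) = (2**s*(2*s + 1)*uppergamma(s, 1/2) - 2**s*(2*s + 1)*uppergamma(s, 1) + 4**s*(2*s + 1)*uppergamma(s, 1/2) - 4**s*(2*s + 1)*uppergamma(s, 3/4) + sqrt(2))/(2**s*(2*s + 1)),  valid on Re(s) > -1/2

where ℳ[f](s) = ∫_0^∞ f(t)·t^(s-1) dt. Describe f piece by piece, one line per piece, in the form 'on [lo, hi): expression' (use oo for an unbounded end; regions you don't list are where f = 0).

decompose at 1/2, 1; ℳ[f](s) sums the 3 pieces' integrals
∫ over [0, 1/2) of sqrt(t)·t^(s-1) joins the sum
∫ over [1/2, 1) of exp(-t)·t^(s-1) joins the sum
segment [1, 3/2) carries exp(-t/2); integrate it

on [0, 1/2): sqrt(t)
on [1/2, 1): exp(-t)
on [1, 3/2): exp(-t/2)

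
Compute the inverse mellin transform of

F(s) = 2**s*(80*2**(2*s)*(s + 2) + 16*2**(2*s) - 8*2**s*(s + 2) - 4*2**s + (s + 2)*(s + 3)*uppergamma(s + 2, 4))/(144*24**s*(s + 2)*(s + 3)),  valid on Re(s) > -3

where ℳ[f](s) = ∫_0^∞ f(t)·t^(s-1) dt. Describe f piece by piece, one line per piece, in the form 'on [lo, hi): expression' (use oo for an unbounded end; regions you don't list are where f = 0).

remove the shared t-power first: 6*t on [0, 1/6); 12*t + 1 on [1/6, 1/3); exp(-12*t) on [1/3, ∞)
undo the common scale on t: 3*t on [0, 1/3); 6*t + 1 on [1/3, 2/3); exp(-6*t) on [2/3, ∞)
peel off the common scale on t: t on [0, 1); 2*t + 1 on [1, 2); exp(-2*t) on [2, ∞)
decompose at 1/6, 1/3; ℳ[f](s) sums the 3 pieces' integrals
segment [0, 1/6) carries 6*t**3; integrate it
∫ over [1/6, 1/3) of t**2*(12*t + 1)·t^(s-1) joins the sum
between 1/3 and ∞ the integrand is t**2*exp(-12*t)·t^(s-1)

on [0, 1/6): 6*t**3
on [1/6, 1/3): t**2*(12*t + 1)
on [1/3, oo): t**2*exp(-12*t)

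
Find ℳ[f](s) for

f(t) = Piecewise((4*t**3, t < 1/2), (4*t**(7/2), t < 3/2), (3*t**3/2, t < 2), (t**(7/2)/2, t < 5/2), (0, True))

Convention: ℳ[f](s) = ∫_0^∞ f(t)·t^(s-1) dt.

(-16*2**(-s - 7/2)*(s + 3) + 8*2**(-s - 3)*(2*s + 7) + 3*2**(s + 3)*(2*s + 7) - 2*2**(s + 7/2)*(s + 3) - 3*(3/2)**(s + 3)*(2*s + 7) + 16*(3/2)**(s + 7/2)*(s + 3) + 2*(5/2)**(s + 7/2)*(s + 3))/(2*(s + 3)*(2*s + 7))
  Re(s) > -3

cuts at 1/2, 3/2, 2: linearity sums the 4 kernel integrals
over [0, 1/2), the kernel integral of 4*t**3 enters the sum
segment [1/2, 3/2) carries 4*t**(7/2); integrate it
segment 3/2 to 2 holds 3*t**3/2; add its integral
∫ t**(7/2)/2·t^(s-1) over [2, 5/2)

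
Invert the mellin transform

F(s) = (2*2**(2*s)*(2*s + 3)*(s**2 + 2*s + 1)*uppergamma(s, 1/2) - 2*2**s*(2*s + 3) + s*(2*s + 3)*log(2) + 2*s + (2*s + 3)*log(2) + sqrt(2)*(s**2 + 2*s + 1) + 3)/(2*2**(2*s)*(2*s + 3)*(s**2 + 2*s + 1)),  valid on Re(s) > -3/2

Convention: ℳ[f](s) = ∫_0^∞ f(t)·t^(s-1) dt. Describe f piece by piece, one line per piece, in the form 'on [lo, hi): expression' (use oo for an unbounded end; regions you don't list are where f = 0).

on [0, 1/4): 2*sqrt(2)*t**(3/2)
on [1/4, 1/2): 2*t*log(2*t)
on [1/2, oo): exp(-t)

back out the common scale on t: t**(3/2) on [0, 1/2); t*log(t) on [1/2, 1); exp(-t/2) on [1, ∞)
cuts at 1/4, 1/2: linearity sums the 3 kernel integrals
[0, 1/4) adds the kernel integral of 2*sqrt(2)*t**(3/2)
over [1/4, 1/2), the kernel integral of 2*t*log(2*t) enters the sum
∫ exp(-t)·t^(s-1) over [1/2, ∞)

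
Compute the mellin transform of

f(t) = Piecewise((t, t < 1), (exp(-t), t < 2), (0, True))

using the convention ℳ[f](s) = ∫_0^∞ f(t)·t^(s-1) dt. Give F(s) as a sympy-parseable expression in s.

((s + 1)*uppergamma(s, 1) - (s + 1)*uppergamma(s, 2) + 1)/(s + 1)
  Re(s) > -1

f breaks at 1 into 2 integrals to sum
for t in [0, 1): the term is ∫ t·t^(s-1)
∫ over [1, 2) of exp(-t)·t^(s-1) joins the sum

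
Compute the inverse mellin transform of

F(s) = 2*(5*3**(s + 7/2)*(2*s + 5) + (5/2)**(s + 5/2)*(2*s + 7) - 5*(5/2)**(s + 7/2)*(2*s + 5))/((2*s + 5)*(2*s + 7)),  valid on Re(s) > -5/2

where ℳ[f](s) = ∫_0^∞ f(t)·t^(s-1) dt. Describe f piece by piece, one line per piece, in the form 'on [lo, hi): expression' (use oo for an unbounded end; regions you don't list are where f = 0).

the 2 pieces separated at 5/2 each add one integral
over [0, 5/2), the kernel integral of t**(5/2) enters the sum
segment 5/2 to 3 holds 5*t**(7/2); add its integral

on [0, 5/2): t**(5/2)
on [5/2, 3): 5*t**(7/2)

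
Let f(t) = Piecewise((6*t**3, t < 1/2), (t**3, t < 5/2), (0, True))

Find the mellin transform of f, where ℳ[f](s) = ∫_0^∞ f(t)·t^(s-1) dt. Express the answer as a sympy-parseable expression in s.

5*(25*5**s + 1)/(8*2**s*(s + 3))
  Re(s) > -3

split f at 1/2: ℳ[f](s) collects 2 kernel integrals
∫ 6*t**3·t^(s-1) over [0, 1/2)
on [1/2, 5/2): add ∫ t**3·t^(s-1) dt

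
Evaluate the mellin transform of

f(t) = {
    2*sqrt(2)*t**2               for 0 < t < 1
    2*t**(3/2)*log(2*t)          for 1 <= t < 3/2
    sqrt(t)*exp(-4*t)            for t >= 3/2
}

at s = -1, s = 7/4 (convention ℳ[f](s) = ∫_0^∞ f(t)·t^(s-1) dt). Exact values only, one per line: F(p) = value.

F(-1) = -4*sqrt(6) - 4*log(2) - 4*sqrt(pi)*erfc(sqrt(6)) + 2*sqrt(6)*exp(-6)/3 + 2*sqrt(2) + 2*sqrt(6)*log(3) + 8
F(7/4) = -54*2**(3/4)*3**(1/4)/169 - 8*log(2)/13 + sqrt(2)*uppergamma(9/4, 6)/32 + 32/169 + 8*sqrt(2)/15 + 27*2**(3/4)*3**(1/4)*log(3)/26

back out the shared t-power: 2*sqrt(2)*t**(3/2) on [0, 1); 2*t*log(2*t) on [1, 3/2); exp(-4*t) on [3/2, ∞)
strip the common scale on t: t**(3/2) on [0, 2); t*log(t) on [2, 3); exp(-2*t) on [3, ∞)
linearity at 1, 3/2 turns ℳ[f](s) into 3 summed integrals
the [0, 1) slice contributes ∫ 2*sqrt(2)*t**2·t^(s-1) dt
∫ 2*t**(3/2)*log(2*t)·t^(s-1) over [1, 3/2)
for t in [3/2, ∞): the term is ∫ sqrt(t)*exp(-4*t)·t^(s-1)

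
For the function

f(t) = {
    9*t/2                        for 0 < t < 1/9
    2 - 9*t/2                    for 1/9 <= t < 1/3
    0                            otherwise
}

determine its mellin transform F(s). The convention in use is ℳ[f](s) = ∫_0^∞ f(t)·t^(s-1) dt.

(3**s*s/2 + 2*3**s - s - 2)/(9**s*s*(s + 1))
  Re(s) > -1

back out the common scale on t: 9*t/4 on [0, 2/9); 2 - 9*t/4 on [2/9, 2/3)
undo the common scale on t: 3*t/2 on [0, 1/3); 2 - 3*t/2 on [1/3, 1)
peel off the common scale on t: t on [0, 1/2); 2 - t on [1/2, 3/2)
integrate the 2 segments split at 1/9, then add the results
∫ 9*t/2·t^(s-1) over [0, 1/9)
segment [1/9, 1/3) carries (2 - 9*t/2); integrate it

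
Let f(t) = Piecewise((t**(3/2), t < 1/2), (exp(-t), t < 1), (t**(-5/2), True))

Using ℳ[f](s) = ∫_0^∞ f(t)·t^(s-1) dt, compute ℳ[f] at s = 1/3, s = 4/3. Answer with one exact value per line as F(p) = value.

decompose at 1/2, 1; ℳ[f](s) sums the 3 pieces' integrals
the [0, 1/2) slice contributes ∫ t**(3/2)·t^(s-1) dt
between 1/2 and 1 the integrand is exp(-t)·t^(s-1)
segment 1 to ∞ holds t**(-5/2); add its integral

F(1/3) = -uppergamma(1/3, 1) + 3*2**(1/6)/22 + 6/13 + uppergamma(1/3, 1/2)
F(4/3) = -uppergamma(4/3, 1) + 3*2**(1/6)/68 + uppergamma(4/3, 1/2) + 6/7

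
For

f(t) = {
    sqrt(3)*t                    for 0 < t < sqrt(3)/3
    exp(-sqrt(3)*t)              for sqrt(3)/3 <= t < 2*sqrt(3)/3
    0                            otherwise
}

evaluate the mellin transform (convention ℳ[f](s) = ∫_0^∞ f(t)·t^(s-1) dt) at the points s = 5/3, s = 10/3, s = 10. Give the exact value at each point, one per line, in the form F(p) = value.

undo the power substitution: sqrt(3)*sqrt(t) on [0, 1/3); exp(-sqrt(3)*sqrt(t)) on [1/3, 4/3)
strip the common scale on t: sqrt(t) on [0, 1); exp(-sqrt(t)) on [1, 4)
peel off the power substitution: t on [0, 1); exp(-t) on [1, 2)
slice at sqrt(3)/3, transform all 2 pieces, and sum them
for t in [0, sqrt(3)/3): the term is ∫ sqrt(3)*t·t^(s-1)
on [sqrt(3)/3, 2*sqrt(3)/3) integrate f = exp(-sqrt(3)*t) against the kernel

F(5/3) = 3**(1/6)*(-8*uppergamma(5/3, 2) + 3 + 8*uppergamma(5/3, 1))/24
F(10/3) = 3**(1/3)*(-13*uppergamma(10/3, 2) + 3 + 13*uppergamma(10/3, 1))/117
F(10) = (-29493376 + exp(2) + 10850510*E)*exp(-2)/2673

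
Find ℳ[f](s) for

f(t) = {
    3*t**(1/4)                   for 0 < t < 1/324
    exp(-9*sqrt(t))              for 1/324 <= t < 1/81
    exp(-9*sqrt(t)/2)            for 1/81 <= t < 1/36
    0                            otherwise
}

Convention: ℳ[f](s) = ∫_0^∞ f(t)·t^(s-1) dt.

reversing the power substitution: 3*sqrt(t) on [0, 1/18); exp(-9*t) on [1/18, 1/9); exp(-9*t/2) on [1/9, 1/6)
invert the common scale on t to get sqrt(3)*sqrt(t) on [0, 1/6); exp(-3*t) on [1/6, 1/3); exp(-3*t/2) on [1/3, 1/2)
reversing the common scale on t: sqrt(t) on [0, 1/2); exp(-t) on [1/2, 1); exp(-t/2) on [1, 3/2)
breakpoints 1/324, 1/81: one integral from each of the 3 segments
over [0, 1/324), the kernel integral of 3*t**(1/4) enters the sum
on [1/324, 1/81) integrate f = exp(-9*sqrt(t)) against the kernel
over [1/81, 1/36), the kernel integral of exp(-9*sqrt(t)/2) enters the sum

(2*16**s*(4*s + 1)*uppergamma(2*s, 1/2) - 2*16**s*(4*s + 1)*uppergamma(2*s, 3/4) + 2*4**s*(4*s + 1)*uppergamma(2*s, 1/2) - 2*4**s*(4*s + 1)*uppergamma(2*s, 1) + 2*sqrt(2))/(324**s*(4*s + 1))
  Re(s) > -1/4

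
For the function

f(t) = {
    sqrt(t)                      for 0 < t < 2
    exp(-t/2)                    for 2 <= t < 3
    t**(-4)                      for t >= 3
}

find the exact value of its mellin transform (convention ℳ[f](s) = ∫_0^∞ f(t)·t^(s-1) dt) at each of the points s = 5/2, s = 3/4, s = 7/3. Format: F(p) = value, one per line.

F(5/2) = -12*sqrt(3)*exp(-3/2) - 3*sqrt(2)*sqrt(pi)*erfc(sqrt(6)/2) + 2*sqrt(3)/27 + 3*sqrt(2)*sqrt(pi)*erfc(1) + 8/3 + 10*sqrt(2)*exp(-1)
F(3/4) = -2**(3/4)*uppergamma(3/4, 3/2) + 4*3**(3/4)/1053 + 2**(3/4)*uppergamma(3/4, 1) + 8*2**(1/4)/5
F(7/3) = -4*2**(1/3)*uppergamma(7/3, 3/2) + 3**(1/3)/15 + 24*2**(5/6)/17 + 4*2**(1/3)*uppergamma(7/3, 1)

breakpoints 2, 3: one integral from each of the 3 segments
on [0, 2): add ∫ sqrt(t)·t^(s-1) dt
over [2, 3), the kernel integral of exp(-t/2) enters the sum
between 3 and ∞ the integrand is t**(-4)·t^(s-1)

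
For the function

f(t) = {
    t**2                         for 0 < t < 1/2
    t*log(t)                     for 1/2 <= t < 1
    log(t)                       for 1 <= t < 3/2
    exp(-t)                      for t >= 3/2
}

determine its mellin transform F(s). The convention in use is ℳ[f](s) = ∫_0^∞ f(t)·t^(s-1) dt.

treat the 4 regions marked off by 1/2, 1, 3/2 separately and sum
segment [0, 1/2) carries t**2; integrate it
piece [1/2, 1): integrate t*log(t) against the kernel
the [1, 3/2) slice contributes ∫ log(t)·t^(s-1) dt
the [3/2, ∞) slice contributes ∫ exp(-t)·t^(s-1) dt

(4*2**s*s**2*(s + 2)*(s**2 + 2*s + 1)*uppergamma(s, 3/2) - 4*2**s*s**2*(s + 2) + 4*2**s*(s + 2)*(s**2 + 2*s + 1) + 3**s*s*(s + 2)*(-4*log(2) + 4*log(3))*(s**2 + 2*s + 1) - 4*3**s*(s + 2)*(s**2 + 2*s + 1) + s**3*(s + 2)*log(4) + s**2*(s + 2)*log(4) + 2*s**2*(s + 2) + s**2*(s**2 + 2*s + 1))/(4*2**s*s**2*(s + 2)*(s**2 + 2*s + 1))
  Re(s) > -2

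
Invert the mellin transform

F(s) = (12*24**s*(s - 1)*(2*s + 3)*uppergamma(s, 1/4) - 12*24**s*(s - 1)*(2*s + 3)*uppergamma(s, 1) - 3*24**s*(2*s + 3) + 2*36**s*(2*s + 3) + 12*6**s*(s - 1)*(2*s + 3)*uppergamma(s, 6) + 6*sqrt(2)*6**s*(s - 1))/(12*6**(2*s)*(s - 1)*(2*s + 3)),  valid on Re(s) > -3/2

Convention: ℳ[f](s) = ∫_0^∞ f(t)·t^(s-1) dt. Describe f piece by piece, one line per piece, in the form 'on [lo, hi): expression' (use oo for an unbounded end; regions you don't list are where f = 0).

strip the common scale on t: t**(3/2) on [0, 1/2); exp(-t/2) on [1/2, 2); 1/(2*t) on [2, 3); …
cuts at 1/6, 2/3, 1: linearity sums the 4 kernel integrals
∫ over [0, 1/6) of 3*sqrt(3)*t**(3/2)·t^(s-1) joins the sum
for t in [1/6, 2/3): the term is ∫ exp(-3*t/2)·t^(s-1)
segment [2/3, 1) carries 1/(6*t); integrate it
over [1, ∞), the kernel integral of exp(-6*t) enters the sum

on [0, 1/6): 3*sqrt(3)*t**(3/2)
on [1/6, 2/3): exp(-3*t/2)
on [2/3, 1): 1/(6*t)
on [1, oo): exp(-6*t)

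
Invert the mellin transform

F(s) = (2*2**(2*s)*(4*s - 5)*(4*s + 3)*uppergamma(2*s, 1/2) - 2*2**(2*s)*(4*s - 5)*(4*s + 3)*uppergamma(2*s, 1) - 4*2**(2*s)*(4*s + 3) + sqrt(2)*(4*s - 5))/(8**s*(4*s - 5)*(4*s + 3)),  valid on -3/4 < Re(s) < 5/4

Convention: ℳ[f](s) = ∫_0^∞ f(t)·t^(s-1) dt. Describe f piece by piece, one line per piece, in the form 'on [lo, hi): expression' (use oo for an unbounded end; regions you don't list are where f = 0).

on [0, 1/8): 2**(3/4)*t**(3/4)
on [1/8, 1/2): exp(-sqrt(2)*sqrt(t))
on [1/2, oo): 2**(3/4)/(4*t**(5/4))

remove the common scale on t first: t**(3/4) on [0, 1/4); exp(-sqrt(t)) on [1/4, 1); t**(-5/4) on [1, ∞)
invert the power substitution to get t**(3/2) on [0, 1/2); exp(-t) on [1/2, 1); t**(-5/2) on [1, ∞)
split f at 1/8, 1/2: ℳ[f](s) collects 3 kernel integrals
over [0, 1/8), the kernel integral of 2**(3/4)*t**(3/4) enters the sum
between 1/8 and 1/2 the integrand is exp(-sqrt(2)*sqrt(t))·t^(s-1)
on [1/2, ∞): add ∫ 2**(3/4)/(4*t**(5/4))·t^(s-1) dt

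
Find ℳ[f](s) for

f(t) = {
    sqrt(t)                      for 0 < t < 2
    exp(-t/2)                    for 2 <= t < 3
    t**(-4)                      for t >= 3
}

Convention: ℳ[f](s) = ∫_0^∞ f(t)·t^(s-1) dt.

the 3 pieces separated at 2, 3 each add one integral
on [0, 2) integrate f = sqrt(t) against the kernel
the [2, 3) slice contributes ∫ exp(-t/2)·t^(s-1) dt
on [3, ∞) integrate f = t**(-4) against the kernel

(2**s*(s - 4)*(2*s + 1)*uppergamma(s, 1) - 2**s*(s - 4)*(2*s + 1)*uppergamma(s, 3/2) + 2*2**(s + 1/2)*(s - 4) - 3**s*(2*s + 1)/81)/((s - 4)*(2*s + 1))
  -1/2 < Re(s) < 4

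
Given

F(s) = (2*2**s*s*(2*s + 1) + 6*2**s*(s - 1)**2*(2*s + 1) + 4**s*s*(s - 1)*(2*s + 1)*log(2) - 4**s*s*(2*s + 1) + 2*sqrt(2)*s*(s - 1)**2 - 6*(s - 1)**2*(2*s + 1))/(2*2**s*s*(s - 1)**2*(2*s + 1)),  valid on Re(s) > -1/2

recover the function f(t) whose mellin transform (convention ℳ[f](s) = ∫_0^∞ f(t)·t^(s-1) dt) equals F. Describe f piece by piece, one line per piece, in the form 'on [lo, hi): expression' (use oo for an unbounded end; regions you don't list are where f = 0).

on [0, 1/2): sqrt(t)
on [1/2, 1): 3
on [1, 2): log(t)/t

remove the shared t-power first: t**(3/2) on [0, 1/2); 3*t on [1/2, 1); log(t) on [1, 2)
the 3 pieces separated at 1/2, 1 each add one integral
over [0, 1/2), the kernel integral of sqrt(t) enters the sum
between 1/2 and 1 the integrand is 3·t^(s-1)
between 1 and 2 the integrand is log(t)/t·t^(s-1)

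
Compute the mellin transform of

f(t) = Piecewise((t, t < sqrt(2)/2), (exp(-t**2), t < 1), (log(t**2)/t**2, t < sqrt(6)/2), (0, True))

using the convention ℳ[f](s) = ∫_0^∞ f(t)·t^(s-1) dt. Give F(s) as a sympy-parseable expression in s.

strip the power substitution: sqrt(t) on [0, 1/2); exp(-t) on [1/2, 1); log(t)/t on [1, 3/2)
integrate the 3 segments split at sqrt(2)/2, 1, then add the results
[0, sqrt(2)/2) adds the kernel integral of t
between sqrt(2)/2 and 1 the integrand is exp(-t**2)·t^(s-1)
for t in [1, sqrt(6)/2): the term is ∫ log(t**2)/t**2·t^(s-1)

(sqrt(2)/2)**s*(3*2**(s/2)*(s + 1)*(s**2 - 4*s + 4)*uppergamma(s/2, 1/2) - 3*2**(s/2)*(s + 1)*(s**2 - 4*s + 4)*uppergamma(s/2, 1) + 12*2**(s/2)*(s + 1) + 3**(s/2)*s*(s + 1)*(-4*log(2) + 4*log(3)) - 8*3**(s/2)*(s + 1) + 3**(s/2)*(s + 1)*(-8*log(3) + 8*log(2)) + 3*sqrt(2)*(s**2 - 4*s + 4))/(6*(s + 1)*(s**2 - 4*s + 4))
  Re(s) > -1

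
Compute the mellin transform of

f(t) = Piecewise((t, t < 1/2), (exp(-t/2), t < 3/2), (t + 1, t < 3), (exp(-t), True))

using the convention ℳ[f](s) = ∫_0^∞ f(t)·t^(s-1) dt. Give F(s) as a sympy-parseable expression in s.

slice at 1/2, 3/2, 3, transform all 4 pieces, and sum them
over [0, 1/2), the kernel integral of t enters the sum
segment 1/2 to 3/2 holds exp(-t/2); add its integral
on [3/2, 3) integrate f = (t + 1) against the kernel
[3, ∞) adds the kernel integral of exp(-t)

(2*2**s*s*(s + 1)*uppergamma(s, 3) - 5*3**s*s - 2*3**s + 2*4**s*s*(s + 1)*uppergamma(s, 1/4) - 2*4**s*s*(s + 1)*uppergamma(s, 3/4) + 8*6**s*s + 2*6**s + s)/(2*2**s*s*(s + 1))
  Re(s) > -1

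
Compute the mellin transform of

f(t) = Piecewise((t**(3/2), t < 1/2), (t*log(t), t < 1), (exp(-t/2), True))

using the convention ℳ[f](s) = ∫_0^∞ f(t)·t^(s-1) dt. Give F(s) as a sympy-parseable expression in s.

(2*2**(2*s)*(2*s + 3)*(s**2 + 2*s + 1)*uppergamma(s, 1/2) - 2*2**s*(2*s + 3) + s*(2*s + 3)*log(2) + 2*s + (2*s + 3)*log(2) + sqrt(2)*(s**2 + 2*s + 1) + 3)/(2*2**s*(2*s + 3)*(s**2 + 2*s + 1))
  Re(s) > -3/2

cuts at 1/2, 1: linearity sums the 3 kernel integrals
on [0, 1/2) integrate f = t**(3/2) against the kernel
the [1/2, 1) slice contributes ∫ t*log(t)·t^(s-1) dt
piece [1, ∞): integrate exp(-t/2) against the kernel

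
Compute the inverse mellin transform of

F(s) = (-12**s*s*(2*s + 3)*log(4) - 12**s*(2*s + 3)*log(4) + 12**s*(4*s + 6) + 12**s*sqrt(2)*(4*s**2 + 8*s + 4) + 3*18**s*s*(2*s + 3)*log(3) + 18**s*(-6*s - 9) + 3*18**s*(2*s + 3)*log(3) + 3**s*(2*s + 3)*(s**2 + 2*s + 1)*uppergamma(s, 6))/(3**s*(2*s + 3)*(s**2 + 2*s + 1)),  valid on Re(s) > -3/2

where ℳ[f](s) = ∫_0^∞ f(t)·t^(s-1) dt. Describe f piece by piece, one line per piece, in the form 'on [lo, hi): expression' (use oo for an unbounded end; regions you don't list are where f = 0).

on [0, 4): sqrt(2)*t**(3/2)/4
on [4, 6): t*log(t/2)/2
on [6, oo): exp(-t)

remove the common scale on t first: t**(3/2) on [0, 2); t*log(t) on [2, 3); exp(-2*t) on [3, ∞)
cuts at 4, 6: linearity sums the 3 kernel integrals
segment 0 to 4 holds sqrt(2)*t**(3/2)/4; add its integral
segment 4 to 6 holds t*log(t/2)/2; add its integral
piece [6, ∞): integrate exp(-t) against the kernel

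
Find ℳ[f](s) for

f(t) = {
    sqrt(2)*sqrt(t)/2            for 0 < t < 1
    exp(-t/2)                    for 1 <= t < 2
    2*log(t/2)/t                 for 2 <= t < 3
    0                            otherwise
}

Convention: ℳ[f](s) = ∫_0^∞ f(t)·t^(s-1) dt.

peel off the common scale on t: sqrt(t) on [0, 1/2); exp(-t) on [1/2, 1); log(t)/t on [1, 3/2)
treat the 3 regions marked off by 1, 2 separately and sum
on [0, 1): add ∫ sqrt(2)*sqrt(t)/2·t^(s-1) dt
segment [1, 2) carries exp(-t/2); integrate it
piece [2, 3): integrate 2*log(t/2)/t against the kernel

(3*2**s*(2*s + 1)*(s**2 - 2*s + 1)*uppergamma(s, 1/2) - 3*2**s*(2*s + 1)*(s**2 - 2*s + 1)*uppergamma(s, 1) + 3*2**s*(2*s + 1) + 3**s*s*(2*s + 1)*(-2*log(2) + 2*log(3)) - 2*3**s*(2*s + 1) + 3**s*(2*s + 1)*(-2*log(3) + 2*log(2)) + 3*sqrt(2)*(s**2 - 2*s + 1))/(3*(2*s + 1)*(s**2 - 2*s + 1))
  Re(s) > -1/2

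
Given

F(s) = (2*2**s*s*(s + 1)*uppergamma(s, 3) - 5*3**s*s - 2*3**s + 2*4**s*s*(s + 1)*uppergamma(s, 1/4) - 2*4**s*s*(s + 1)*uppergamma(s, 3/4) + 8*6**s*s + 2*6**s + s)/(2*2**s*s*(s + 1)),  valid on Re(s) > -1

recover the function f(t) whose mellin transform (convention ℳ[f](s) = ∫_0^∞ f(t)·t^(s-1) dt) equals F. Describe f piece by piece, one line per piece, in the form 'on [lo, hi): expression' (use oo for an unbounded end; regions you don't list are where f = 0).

decompose at 1/2, 3/2, 3; ℳ[f](s) sums the 4 pieces' integrals
for t in [0, 1/2): the term is ∫ t·t^(s-1)
[1/2, 3/2) adds the kernel integral of exp(-t/2)
∫ over [3/2, 3) of (t + 1)·t^(s-1) joins the sum
for t in [3, ∞): the term is ∫ exp(-t)·t^(s-1)

on [0, 1/2): t
on [1/2, 3/2): exp(-t/2)
on [3/2, 3): t + 1
on [3, oo): exp(-t)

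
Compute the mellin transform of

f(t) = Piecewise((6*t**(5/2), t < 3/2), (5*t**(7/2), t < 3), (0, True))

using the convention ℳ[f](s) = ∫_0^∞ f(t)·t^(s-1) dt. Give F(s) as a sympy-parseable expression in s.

integrate the 2 segments split at 3/2, then add the results
for t in [0, 3/2): the term is ∫ 6*t**(5/2)·t^(s-1)
[3/2, 3) adds the kernel integral of 5*t**(7/2)

3**(s + 7/2)*(5*2**(1/2 - s)*(-2*s - 5) + 2**(5/2 - s)*(2*s + 7) + 160*s + 400)/(8*(2*s + 5)*(2*s + 7))
  Re(s) > -5/2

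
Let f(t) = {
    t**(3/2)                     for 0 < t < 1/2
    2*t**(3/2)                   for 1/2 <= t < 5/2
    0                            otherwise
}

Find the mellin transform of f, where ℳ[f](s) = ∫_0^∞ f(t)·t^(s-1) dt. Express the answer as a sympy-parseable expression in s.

along the cuts 1/2, ℳ[f](s) splits into 2 integrals
for t in [0, 1/2): the term is ∫ t**(3/2)·t^(s-1)
piece [1/2, 5/2): integrate 2*t**(3/2) against the kernel

2**(1/2 - s)*(10*5**(s + 1/2) - 1)/(2*(2*s + 3))
  Re(s) > -3/2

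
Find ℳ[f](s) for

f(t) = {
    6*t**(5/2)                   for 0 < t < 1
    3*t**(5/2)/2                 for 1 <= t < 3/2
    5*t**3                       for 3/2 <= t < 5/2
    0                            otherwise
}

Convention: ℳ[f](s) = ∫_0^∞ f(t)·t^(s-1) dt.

(3*(3/2)**(s + 5/2)*(s + 3) - 5*(3/2)**(s + 3)*(2*s + 5) + 5*(5/2)**(s + 3)*(2*s + 5) + 9*s + 27)/((s + 3)*(2*s + 5))
  Re(s) > -5/2

cuts at 1, 3/2: linearity sums the 3 kernel integrals
∫ 6*t**(5/2)·t^(s-1) over [0, 1)
on [1, 3/2) integrate f = 3*t**(5/2)/2 against the kernel
over [3/2, 5/2), the kernel integral of 5*t**3 enters the sum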